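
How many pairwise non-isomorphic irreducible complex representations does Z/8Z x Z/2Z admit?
16

Derivation: The number of irreducible complex representations of a finite group equals its number of conjugacy classes. Z/8Z x Z/2Z is abelian of order 16, so every element is its own conjugacy class: 16 classes, so Z/8Z x Z/2Z (order 16) has exactly 16 irreducible complex representations.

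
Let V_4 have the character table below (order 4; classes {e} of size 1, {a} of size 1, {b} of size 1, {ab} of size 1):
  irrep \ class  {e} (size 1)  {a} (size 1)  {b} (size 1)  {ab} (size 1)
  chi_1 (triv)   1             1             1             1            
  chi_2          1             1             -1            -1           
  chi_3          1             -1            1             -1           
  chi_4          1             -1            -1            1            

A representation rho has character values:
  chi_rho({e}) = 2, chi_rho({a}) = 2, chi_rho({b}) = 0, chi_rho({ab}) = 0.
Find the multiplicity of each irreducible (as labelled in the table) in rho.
Multiplicities: chi_1: 1, chi_2: 1, chi_3: 0, chi_4: 0.

Solution. Use <chi_rho, chi> = (1/|G|) sum_C |C| * chi_rho(C) * conj(chi(C)) with |G| = 4 for each irreducible chi in the table:
  <chi_rho, chi_1> = (1/4)[1*(2)*conj(1) + 1*(2)*conj(1) + 1*(0)*conj(1) + 1*(0)*conj(1)]
      = (1/4)[(2) + (2) + (0) + (0)] = 4/4 = 1
  <chi_rho, chi_2> = (1/4)[1*(2)*conj(1) + 1*(2)*conj(1) + 1*(0)*conj(-1) + 1*(0)*conj(-1)]
      = (1/4)[(2) + (2) + (0) + (0)] = 4/4 = 1
  <chi_rho, chi_3> = (1/4)[1*(2)*conj(1) + 1*(2)*conj(-1) + 1*(0)*conj(1) + 1*(0)*conj(-1)]
      = (1/4)[(2) + (-2) + (0) + (0)] = 0/4 = 0
  <chi_rho, chi_4> = (1/4)[1*(2)*conj(1) + 1*(2)*conj(-1) + 1*(0)*conj(-1) + 1*(0)*conj(1)]
      = (1/4)[(2) + (-2) + (0) + (0)] = 0/4 = 0
Dimension check: dim(rho) = sum (mult * dim) = 1*1 + 1*1 + 0*1 + 0*1 = 2 = chi_rho(e) = 2.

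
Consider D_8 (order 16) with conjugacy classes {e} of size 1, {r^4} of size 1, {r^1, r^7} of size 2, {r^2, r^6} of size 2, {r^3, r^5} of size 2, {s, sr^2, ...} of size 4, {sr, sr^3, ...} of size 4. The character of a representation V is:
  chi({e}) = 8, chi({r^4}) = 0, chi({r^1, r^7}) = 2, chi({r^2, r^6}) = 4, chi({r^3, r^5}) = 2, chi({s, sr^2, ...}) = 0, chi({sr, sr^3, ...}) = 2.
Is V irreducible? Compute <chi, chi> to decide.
Not irreducible (reducible): <chi, chi> = 8 > 1.

Derivation: <chi, chi> = (1/|G|) sum_C |C| * |chi(C)|^2 = (1/16)[1*|8|^2 + 1*|0|^2 + 2*|2|^2 + 2*|4|^2 + 2*|2|^2 + 4*|0|^2 + 4*|2|^2]
  = (1/16)[(64) + (0) + (8) + (32) + (8) + (0) + (16)] = 128/16 = 8.
A character is irreducible iff <chi, chi> = 1, so this representation is reducible.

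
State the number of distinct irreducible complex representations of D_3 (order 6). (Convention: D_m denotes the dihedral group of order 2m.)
3

Working: The number of irreducible complex representations of a finite group equals its number of conjugacy classes. D_3 has 3 conjugacy classes ((n+3)/2 for n odd), so D_3 (order 6) has exactly 3 irreducible complex representations.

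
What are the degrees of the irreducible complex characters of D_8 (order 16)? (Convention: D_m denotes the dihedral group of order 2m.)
Dimensions: 1, 1, 1, 1, 2, 2, 2

Why: There are 7 irreducibles (= number of conjugacy classes). Their dimensions d_i satisfy sum d_i^2 = |G| = 16: 1 + 1 + 1 + 1 + 4 + 4 + 4 = 16.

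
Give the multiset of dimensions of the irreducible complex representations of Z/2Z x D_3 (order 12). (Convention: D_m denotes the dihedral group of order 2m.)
Dimensions: 1, 1, 1, 1, 2, 2

Why: There are 6 irreducibles (= number of conjugacy classes). Their dimensions d_i satisfy sum d_i^2 = |G| = 12: 1 + 1 + 1 + 1 + 4 + 4 = 12. (For the product with Z/2Z: each of the 2 1-dim characters of Z/2Z tensors with each irrep of D_3, giving 2 copies of each D_3-dimension.)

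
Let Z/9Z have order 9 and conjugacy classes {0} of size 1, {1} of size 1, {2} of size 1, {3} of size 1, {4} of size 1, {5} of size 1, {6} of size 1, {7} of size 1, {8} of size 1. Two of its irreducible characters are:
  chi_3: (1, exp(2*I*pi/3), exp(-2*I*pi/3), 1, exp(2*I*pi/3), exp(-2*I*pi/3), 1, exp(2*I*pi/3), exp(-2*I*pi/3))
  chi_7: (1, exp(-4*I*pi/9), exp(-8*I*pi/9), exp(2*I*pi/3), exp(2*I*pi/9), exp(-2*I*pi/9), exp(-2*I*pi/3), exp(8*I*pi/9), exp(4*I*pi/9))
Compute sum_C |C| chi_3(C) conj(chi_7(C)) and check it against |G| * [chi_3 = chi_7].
Sum = 0; so <chi_3, chi_7> = 0 (distinct irreducibles are orthogonal).

Justification: Compute term by term over conjugacy classes (|C| * chi_3(C) * conj(chi_7(C))):
  1*(1)*conj(1) + 1*(exp(2*I*pi/3))*conj(exp(-4*I*pi/9)) + 1*(exp(-2*I*pi/3))*conj(exp(-8*I*pi/9)) + 1*(1)*conj(exp(2*I*pi/3)) + 1*(exp(2*I*pi/3))*conj(exp(2*I*pi/9)) + 1*(exp(-2*I*pi/3))*conj(exp(-2*I*pi/9)) + 1*(1)*conj(exp(-2*I*pi/3)) + 1*(exp(2*I*pi/3))*conj(exp(8*I*pi/9)) + 1*(exp(-2*I*pi/3))*conj(exp(4*I*pi/9))
  = (1) + (exp(-8*I*pi/9)) + (exp(2*I*pi/9)) + (exp(-2*I*pi/3)) + (exp(4*I*pi/9)) + (exp(-4*I*pi/9)) + (exp(2*I*pi/3)) + (exp(-2*I*pi/9)) + (exp(8*I*pi/9))
  = 0.
(Exp terms are combined using exp(i*s)*conj(exp(i*t)) = exp(i*(s-t)), and sums of them are collapsed using the identity that for every m > 1 the m distinct m-th roots of unity sum to 0, e.g. 1 + exp(2*I*pi/3) + exp(-2*I*pi/3) = 0.)
Dividing by |G| = 9 gives 0/9 = 0, matching the row-orthogonality relation <chi_3, chi_7> = [chi_3 = chi_7].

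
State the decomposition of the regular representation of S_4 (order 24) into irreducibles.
Each irreducible V_i of dimension d_i appears with multiplicity d_i, i.e. rho_reg = (direct sum over all irreducibles V_i) d_i V_i. The irreducible dimensions for S_4 are 1, 1, 2, 3, 3: 2 irreducibles of dimension 1, each with multiplicity 1; 1 irreducible of dimension 2, with multiplicity 2; 2 irreducibles of dimension 3, each with multiplicity 3. Total dimension 2*1*1 + 1*2*2 + 2*3*3 = 24 = |G|.

Proof sketch: General theorem: in the regular representation of a finite group G, each irreducible appears with multiplicity equal to its dimension. Check: dim(rho_reg) = sum d_i^2 = 1 + 1 + 4 + 9 + 9 = 24 = |G|.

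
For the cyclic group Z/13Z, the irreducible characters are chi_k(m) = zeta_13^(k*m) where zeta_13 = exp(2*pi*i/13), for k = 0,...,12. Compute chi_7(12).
chi_7(12) = zeta_13^84 = exp(12*I*pi/13)

chi_7(12) = zeta_13^(7*12) = zeta_13^84. Since zeta_13^13 = 1, this equals zeta_13^6 = exp(2*pi*i*6/13) = exp(12*I*pi/13).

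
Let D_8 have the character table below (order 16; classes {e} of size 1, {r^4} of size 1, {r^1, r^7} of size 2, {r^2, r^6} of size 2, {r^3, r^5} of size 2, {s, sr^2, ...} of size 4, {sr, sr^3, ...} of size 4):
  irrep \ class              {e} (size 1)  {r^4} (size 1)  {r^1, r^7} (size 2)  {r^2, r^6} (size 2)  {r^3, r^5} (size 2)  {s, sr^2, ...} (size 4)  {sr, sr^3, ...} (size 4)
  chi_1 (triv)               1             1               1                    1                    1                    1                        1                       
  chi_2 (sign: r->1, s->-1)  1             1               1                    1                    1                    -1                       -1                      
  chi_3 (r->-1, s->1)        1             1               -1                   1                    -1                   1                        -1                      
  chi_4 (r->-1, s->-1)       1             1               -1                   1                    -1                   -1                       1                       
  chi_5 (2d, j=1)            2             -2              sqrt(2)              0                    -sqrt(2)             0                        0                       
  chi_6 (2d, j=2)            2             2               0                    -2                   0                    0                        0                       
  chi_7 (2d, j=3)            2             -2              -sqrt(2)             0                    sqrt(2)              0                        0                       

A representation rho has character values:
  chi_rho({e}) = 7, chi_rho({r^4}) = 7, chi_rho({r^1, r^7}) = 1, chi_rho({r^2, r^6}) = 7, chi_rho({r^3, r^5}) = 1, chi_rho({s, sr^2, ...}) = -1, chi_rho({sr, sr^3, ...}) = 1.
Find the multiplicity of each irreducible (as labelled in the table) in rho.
Multiplicities: chi_1: 2, chi_2: 2, chi_3: 1, chi_4: 2, chi_5: 0, chi_6: 0, chi_7: 0.

Working: Use <chi_rho, chi> = (1/|G|) sum_C |C| * chi_rho(C) * conj(chi(C)) with |G| = 16 for each irreducible chi in the table:
  <chi_rho, chi_1> = (1/16)[1*(7)*conj(1) + 1*(7)*conj(1) + 2*(1)*conj(1) + 2*(7)*conj(1) + 2*(1)*conj(1) + 4*(-1)*conj(1) + 4*(1)*conj(1)]
      = (1/16)[(7) + (7) + (2) + (14) + (2) + (-4) + (4)] = 32/16 = 2
  <chi_rho, chi_2> = (1/16)[1*(7)*conj(1) + 1*(7)*conj(1) + 2*(1)*conj(1) + 2*(7)*conj(1) + 2*(1)*conj(1) + 4*(-1)*conj(-1) + 4*(1)*conj(-1)]
      = (1/16)[(7) + (7) + (2) + (14) + (2) + (4) + (-4)] = 32/16 = 2
  <chi_rho, chi_3> = (1/16)[1*(7)*conj(1) + 1*(7)*conj(1) + 2*(1)*conj(-1) + 2*(7)*conj(1) + 2*(1)*conj(-1) + 4*(-1)*conj(1) + 4*(1)*conj(-1)]
      = (1/16)[(7) + (7) + (-2) + (14) + (-2) + (-4) + (-4)] = 16/16 = 1
  <chi_rho, chi_4> = (1/16)[1*(7)*conj(1) + 1*(7)*conj(1) + 2*(1)*conj(-1) + 2*(7)*conj(1) + 2*(1)*conj(-1) + 4*(-1)*conj(-1) + 4*(1)*conj(1)]
      = (1/16)[(7) + (7) + (-2) + (14) + (-2) + (4) + (4)] = 32/16 = 2
  <chi_rho, chi_5> = (1/16)[1*(7)*conj(2) + 1*(7)*conj(-2) + 2*(1)*conj(sqrt(2)) + 2*(7)*conj(0) + 2*(1)*conj(-sqrt(2)) + 4*(-1)*conj(0) + 4*(1)*conj(0)]
      = (1/16)[(14) + (-14) + (2*sqrt(2)) + (0) + (-2*sqrt(2)) + (0) + (0)] = 0/16 = 0
  <chi_rho, chi_6> = (1/16)[1*(7)*conj(2) + 1*(7)*conj(2) + 2*(1)*conj(0) + 2*(7)*conj(-2) + 2*(1)*conj(0) + 4*(-1)*conj(0) + 4*(1)*conj(0)]
      = (1/16)[(14) + (14) + (0) + (-28) + (0) + (0) + (0)] = 0/16 = 0
  <chi_rho, chi_7> = (1/16)[1*(7)*conj(2) + 1*(7)*conj(-2) + 2*(1)*conj(-sqrt(2)) + 2*(7)*conj(0) + 2*(1)*conj(sqrt(2)) + 4*(-1)*conj(0) + 4*(1)*conj(0)]
      = (1/16)[(14) + (-14) + (-2*sqrt(2)) + (0) + (2*sqrt(2)) + (0) + (0)] = 0/16 = 0
Dimension check: dim(rho) = sum (mult * dim) = 2*1 + 2*1 + 1*1 + 2*1 + 0*2 + 0*2 + 0*2 = 7 = chi_rho(e) = 7.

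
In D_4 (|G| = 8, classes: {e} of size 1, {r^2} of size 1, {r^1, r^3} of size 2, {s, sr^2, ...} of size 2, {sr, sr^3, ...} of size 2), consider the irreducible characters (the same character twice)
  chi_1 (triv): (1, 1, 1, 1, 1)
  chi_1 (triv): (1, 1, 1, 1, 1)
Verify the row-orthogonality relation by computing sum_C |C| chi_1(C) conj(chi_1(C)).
Sum = 8 = |G| = 8; so <chi_1, chi_1> = 1 (norm-1 confirms irreducibility).

Explanation: Compute term by term over conjugacy classes (|C| * chi_1(C) * conj(chi_1(C))):
  1*(1)*conj(1) + 1*(1)*conj(1) + 2*(1)*conj(1) + 2*(1)*conj(1) + 2*(1)*conj(1)
  = (1) + (1) + (2) + (2) + (2)
  = 8.
Dividing by |G| = 8 gives 8/8 = 1, matching the row-orthogonality relation <chi_1, chi_1> = [chi_1 = chi_1].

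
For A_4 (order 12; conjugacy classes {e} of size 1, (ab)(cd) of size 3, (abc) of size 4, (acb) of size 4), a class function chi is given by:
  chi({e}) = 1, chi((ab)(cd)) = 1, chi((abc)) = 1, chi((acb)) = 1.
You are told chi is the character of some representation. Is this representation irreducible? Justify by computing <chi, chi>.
Irreducible: <chi, chi> = 1.

Explanation: <chi, chi> = (1/|G|) sum_C |C| * |chi(C)|^2 = (1/12)[1*|1|^2 + 3*|1|^2 + 4*|1|^2 + 4*|1|^2]
  = (1/12)[(1) + (3) + (4) + (4)] = 12/12 = 1.
(Exp terms are combined using exp(i*s)*conj(exp(i*t)) = exp(i*(s-t)), and sums of them are collapsed using the identity that for every m > 1 the m distinct m-th roots of unity sum to 0, e.g. 1 + exp(2*I*pi/3) + exp(-2*I*pi/3) = 0.)
A character is irreducible iff <chi, chi> = 1, so this representation is irreducible.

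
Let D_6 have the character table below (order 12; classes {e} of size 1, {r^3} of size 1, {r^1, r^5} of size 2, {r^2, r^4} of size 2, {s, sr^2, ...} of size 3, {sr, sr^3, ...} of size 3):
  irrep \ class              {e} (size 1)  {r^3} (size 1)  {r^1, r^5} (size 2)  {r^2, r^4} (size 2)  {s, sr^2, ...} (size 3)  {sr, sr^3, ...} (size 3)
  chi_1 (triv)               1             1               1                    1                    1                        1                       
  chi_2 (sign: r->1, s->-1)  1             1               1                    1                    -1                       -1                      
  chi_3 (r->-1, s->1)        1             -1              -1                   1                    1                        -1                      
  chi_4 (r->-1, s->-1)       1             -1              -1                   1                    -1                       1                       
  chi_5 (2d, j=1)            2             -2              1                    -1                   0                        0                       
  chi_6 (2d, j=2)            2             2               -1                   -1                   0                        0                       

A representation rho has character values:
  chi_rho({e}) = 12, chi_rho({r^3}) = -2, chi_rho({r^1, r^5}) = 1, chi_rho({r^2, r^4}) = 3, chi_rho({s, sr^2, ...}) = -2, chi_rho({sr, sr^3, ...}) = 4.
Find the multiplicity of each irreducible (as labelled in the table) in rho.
Multiplicities: chi_1: 2, chi_2: 1, chi_3: 0, chi_4: 3, chi_5: 2, chi_6: 1.

Proof sketch: Use <chi_rho, chi> = (1/|G|) sum_C |C| * chi_rho(C) * conj(chi(C)) with |G| = 12 for each irreducible chi in the table:
  <chi_rho, chi_1> = (1/12)[1*(12)*conj(1) + 1*(-2)*conj(1) + 2*(1)*conj(1) + 2*(3)*conj(1) + 3*(-2)*conj(1) + 3*(4)*conj(1)]
      = (1/12)[(12) + (-2) + (2) + (6) + (-6) + (12)] = 24/12 = 2
  <chi_rho, chi_2> = (1/12)[1*(12)*conj(1) + 1*(-2)*conj(1) + 2*(1)*conj(1) + 2*(3)*conj(1) + 3*(-2)*conj(-1) + 3*(4)*conj(-1)]
      = (1/12)[(12) + (-2) + (2) + (6) + (6) + (-12)] = 12/12 = 1
  <chi_rho, chi_3> = (1/12)[1*(12)*conj(1) + 1*(-2)*conj(-1) + 2*(1)*conj(-1) + 2*(3)*conj(1) + 3*(-2)*conj(1) + 3*(4)*conj(-1)]
      = (1/12)[(12) + (2) + (-2) + (6) + (-6) + (-12)] = 0/12 = 0
  <chi_rho, chi_4> = (1/12)[1*(12)*conj(1) + 1*(-2)*conj(-1) + 2*(1)*conj(-1) + 2*(3)*conj(1) + 3*(-2)*conj(-1) + 3*(4)*conj(1)]
      = (1/12)[(12) + (2) + (-2) + (6) + (6) + (12)] = 36/12 = 3
  <chi_rho, chi_5> = (1/12)[1*(12)*conj(2) + 1*(-2)*conj(-2) + 2*(1)*conj(1) + 2*(3)*conj(-1) + 3*(-2)*conj(0) + 3*(4)*conj(0)]
      = (1/12)[(24) + (4) + (2) + (-6) + (0) + (0)] = 24/12 = 2
  <chi_rho, chi_6> = (1/12)[1*(12)*conj(2) + 1*(-2)*conj(2) + 2*(1)*conj(-1) + 2*(3)*conj(-1) + 3*(-2)*conj(0) + 3*(4)*conj(0)]
      = (1/12)[(24) + (-4) + (-2) + (-6) + (0) + (0)] = 12/12 = 1
Dimension check: dim(rho) = sum (mult * dim) = 2*1 + 1*1 + 0*1 + 3*1 + 2*2 + 1*2 = 12 = chi_rho(e) = 12.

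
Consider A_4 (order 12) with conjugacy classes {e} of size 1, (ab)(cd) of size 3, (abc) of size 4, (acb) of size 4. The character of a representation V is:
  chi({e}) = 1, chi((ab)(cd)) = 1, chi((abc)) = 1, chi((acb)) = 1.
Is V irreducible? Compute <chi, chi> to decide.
Irreducible: <chi, chi> = 1.

Justification: <chi, chi> = (1/|G|) sum_C |C| * |chi(C)|^2 = (1/12)[1*|1|^2 + 3*|1|^2 + 4*|1|^2 + 4*|1|^2]
  = (1/12)[(1) + (3) + (4) + (4)] = 12/12 = 1.
(Exp terms are combined using exp(i*s)*conj(exp(i*t)) = exp(i*(s-t)), and sums of them are collapsed using the identity that for every m > 1 the m distinct m-th roots of unity sum to 0, e.g. 1 + exp(2*I*pi/3) + exp(-2*I*pi/3) = 0.)
A character is irreducible iff <chi, chi> = 1, so this representation is irreducible.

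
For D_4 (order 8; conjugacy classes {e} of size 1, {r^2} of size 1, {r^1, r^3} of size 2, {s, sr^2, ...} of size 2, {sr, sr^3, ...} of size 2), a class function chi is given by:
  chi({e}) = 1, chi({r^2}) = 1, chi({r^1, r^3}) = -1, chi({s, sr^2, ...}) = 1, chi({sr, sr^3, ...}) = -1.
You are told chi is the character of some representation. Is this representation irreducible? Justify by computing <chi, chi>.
Irreducible: <chi, chi> = 1.

Why: <chi, chi> = (1/|G|) sum_C |C| * |chi(C)|^2 = (1/8)[1*|1|^2 + 1*|1|^2 + 2*|-1|^2 + 2*|1|^2 + 2*|-1|^2]
  = (1/8)[(1) + (1) + (2) + (2) + (2)] = 8/8 = 1.
A character is irreducible iff <chi, chi> = 1, so this representation is irreducible.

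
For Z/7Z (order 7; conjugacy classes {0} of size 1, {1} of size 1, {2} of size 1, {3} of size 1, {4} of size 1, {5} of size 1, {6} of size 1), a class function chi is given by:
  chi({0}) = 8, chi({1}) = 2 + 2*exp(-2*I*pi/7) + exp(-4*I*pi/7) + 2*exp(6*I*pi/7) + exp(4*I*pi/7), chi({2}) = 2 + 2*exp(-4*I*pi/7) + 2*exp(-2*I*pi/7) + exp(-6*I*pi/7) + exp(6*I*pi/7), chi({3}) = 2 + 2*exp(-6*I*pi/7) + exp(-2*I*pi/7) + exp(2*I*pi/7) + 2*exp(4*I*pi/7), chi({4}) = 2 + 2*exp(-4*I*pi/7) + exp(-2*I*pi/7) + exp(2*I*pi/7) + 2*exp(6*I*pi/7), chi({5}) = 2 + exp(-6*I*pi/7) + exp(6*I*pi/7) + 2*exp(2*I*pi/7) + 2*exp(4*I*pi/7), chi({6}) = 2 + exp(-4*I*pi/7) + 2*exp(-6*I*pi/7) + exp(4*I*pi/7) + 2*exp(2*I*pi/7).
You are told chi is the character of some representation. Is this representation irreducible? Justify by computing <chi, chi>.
Not irreducible (reducible): <chi, chi> = 14 > 1.

Derivation: <chi, chi> = (1/|G|) sum_C |C| * |chi(C)|^2 = (1/7)[1*|8|^2 + 1*|2 + 2*exp(-2*I*pi/7) + exp(-4*I*pi/7) + 2*exp(6*I*pi/7) + exp(4*I*pi/7)|^2 + 1*|2 + 2*exp(-4*I*pi/7) + 2*exp(-2*I*pi/7) + exp(-6*I*pi/7) + exp(6*I*pi/7)|^2 + 1*|2 + 2*exp(-6*I*pi/7) + exp(-2*I*pi/7) + exp(2*I*pi/7) + 2*exp(4*I*pi/7)|^2 + 1*|2 + 2*exp(-4*I*pi/7) + exp(-2*I*pi/7) + exp(2*I*pi/7) + 2*exp(6*I*pi/7)|^2 + 1*|2 + exp(-6*I*pi/7) + exp(6*I*pi/7) + 2*exp(2*I*pi/7) + 2*exp(4*I*pi/7)|^2 + 1*|2 + exp(-4*I*pi/7) + 2*exp(-6*I*pi/7) + exp(4*I*pi/7) + 2*exp(2*I*pi/7)|^2]
  = (1/7)[(64) + (14 + 8*exp(-2*I*pi/7) + 6*exp(-4*I*pi/7) + 11*exp(-6*I*pi/7) + 11*exp(6*I*pi/7) + 6*exp(4*I*pi/7) + 8*exp(2*I*pi/7)) + (14 + 11*exp(-2*I*pi/7) + 8*exp(-4*I*pi/7) + 6*exp(-6*I*pi/7) + 6*exp(6*I*pi/7) + 8*exp(4*I*pi/7) + 11*exp(2*I*pi/7)) + (14 + 11*exp(-4*I*pi/7) + 6*exp(-2*I*pi/7) + 8*exp(-6*I*pi/7) + 8*exp(6*I*pi/7) + 6*exp(2*I*pi/7) + 11*exp(4*I*pi/7)) + (14 + 11*exp(-4*I*pi/7) + 6*exp(-2*I*pi/7) + 8*exp(-6*I*pi/7) + 8*exp(6*I*pi/7) + 6*exp(2*I*pi/7) + 11*exp(4*I*pi/7)) + (14 + 11*exp(-2*I*pi/7) + 8*exp(-4*I*pi/7) + 6*exp(-6*I*pi/7) + 6*exp(6*I*pi/7) + 8*exp(4*I*pi/7) + 11*exp(2*I*pi/7)) + (14 + 8*exp(-2*I*pi/7) + 6*exp(-4*I*pi/7) + 11*exp(-6*I*pi/7) + 11*exp(6*I*pi/7) + 6*exp(4*I*pi/7) + 8*exp(2*I*pi/7))] = 98/7 = 14.
(Exp terms are combined using exp(i*s)*conj(exp(i*t)) = exp(i*(s-t)), and sums of them are collapsed using the identity that for every m > 1 the m distinct m-th roots of unity sum to 0, e.g. 1 + exp(2*I*pi/3) + exp(-2*I*pi/3) = 0.)
A character is irreducible iff <chi, chi> = 1, so this representation is reducible.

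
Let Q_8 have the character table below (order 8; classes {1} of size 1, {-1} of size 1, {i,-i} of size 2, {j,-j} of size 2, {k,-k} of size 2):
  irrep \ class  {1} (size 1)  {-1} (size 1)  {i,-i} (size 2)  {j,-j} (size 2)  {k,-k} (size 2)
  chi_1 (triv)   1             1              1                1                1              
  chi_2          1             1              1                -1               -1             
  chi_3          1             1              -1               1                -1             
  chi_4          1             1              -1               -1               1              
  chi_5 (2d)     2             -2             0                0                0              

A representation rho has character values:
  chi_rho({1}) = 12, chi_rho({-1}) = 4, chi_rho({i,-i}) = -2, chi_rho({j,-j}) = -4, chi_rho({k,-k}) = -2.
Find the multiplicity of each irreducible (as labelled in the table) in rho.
Multiplicities: chi_1: 0, chi_2: 3, chi_3: 2, chi_4: 3, chi_5: 2.

Why: Use <chi_rho, chi> = (1/|G|) sum_C |C| * chi_rho(C) * conj(chi(C)) with |G| = 8 for each irreducible chi in the table:
  <chi_rho, chi_1> = (1/8)[1*(12)*conj(1) + 1*(4)*conj(1) + 2*(-2)*conj(1) + 2*(-4)*conj(1) + 2*(-2)*conj(1)]
      = (1/8)[(12) + (4) + (-4) + (-8) + (-4)] = 0/8 = 0
  <chi_rho, chi_2> = (1/8)[1*(12)*conj(1) + 1*(4)*conj(1) + 2*(-2)*conj(1) + 2*(-4)*conj(-1) + 2*(-2)*conj(-1)]
      = (1/8)[(12) + (4) + (-4) + (8) + (4)] = 24/8 = 3
  <chi_rho, chi_3> = (1/8)[1*(12)*conj(1) + 1*(4)*conj(1) + 2*(-2)*conj(-1) + 2*(-4)*conj(1) + 2*(-2)*conj(-1)]
      = (1/8)[(12) + (4) + (4) + (-8) + (4)] = 16/8 = 2
  <chi_rho, chi_4> = (1/8)[1*(12)*conj(1) + 1*(4)*conj(1) + 2*(-2)*conj(-1) + 2*(-4)*conj(-1) + 2*(-2)*conj(1)]
      = (1/8)[(12) + (4) + (4) + (8) + (-4)] = 24/8 = 3
  <chi_rho, chi_5> = (1/8)[1*(12)*conj(2) + 1*(4)*conj(-2) + 2*(-2)*conj(0) + 2*(-4)*conj(0) + 2*(-2)*conj(0)]
      = (1/8)[(24) + (-8) + (0) + (0) + (0)] = 16/8 = 2
Dimension check: dim(rho) = sum (mult * dim) = 0*1 + 3*1 + 2*1 + 3*1 + 2*2 = 12 = chi_rho(e) = 12.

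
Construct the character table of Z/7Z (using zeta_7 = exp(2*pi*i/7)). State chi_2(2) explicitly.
Character table of Z/7Z (irreps indexed chi_0,...,chi_6 with chi_k(m) = zeta_7^(k*m), zeta_7 = exp(2*pi*i/7)):
  irrep \ class  {0} (size 1)  {1} (size 1)    {2} (size 1)    {3} (size 1)    {4} (size 1)    {5} (size 1)    {6} (size 1)  
  chi_0          1             1               1               1               1               1               1             
  chi_1          1             exp(2*I*pi/7)   exp(4*I*pi/7)   exp(6*I*pi/7)   exp(-6*I*pi/7)  exp(-4*I*pi/7)  exp(-2*I*pi/7)
  chi_2          1             exp(4*I*pi/7)   exp(-6*I*pi/7)  exp(-2*I*pi/7)  exp(2*I*pi/7)   exp(6*I*pi/7)   exp(-4*I*pi/7)
  chi_3          1             exp(6*I*pi/7)   exp(-2*I*pi/7)  exp(4*I*pi/7)   exp(-4*I*pi/7)  exp(2*I*pi/7)   exp(-6*I*pi/7)
  chi_4          1             exp(-6*I*pi/7)  exp(2*I*pi/7)   exp(-4*I*pi/7)  exp(4*I*pi/7)   exp(-2*I*pi/7)  exp(6*I*pi/7) 
  chi_5          1             exp(-4*I*pi/7)  exp(6*I*pi/7)   exp(2*I*pi/7)   exp(-2*I*pi/7)  exp(-6*I*pi/7)  exp(4*I*pi/7) 
  chi_6          1             exp(-2*I*pi/7)  exp(-4*I*pi/7)  exp(-6*I*pi/7)  exp(6*I*pi/7)   exp(4*I*pi/7)   exp(2*I*pi/7) 

Spot check: chi_2(2) = zeta_7^(2*2) = zeta_7^4 = exp(-6*I*pi/7).

Working: Z/7Z is abelian, so all 7 irreducible complex representations are 1-dimensional. They are given by chi_k(m) = zeta_7^(k*m) for k = 0,...,6. Row orthogonality: sum_m chi_k(m) conj(chi_l(m)) = 7 * [k = l].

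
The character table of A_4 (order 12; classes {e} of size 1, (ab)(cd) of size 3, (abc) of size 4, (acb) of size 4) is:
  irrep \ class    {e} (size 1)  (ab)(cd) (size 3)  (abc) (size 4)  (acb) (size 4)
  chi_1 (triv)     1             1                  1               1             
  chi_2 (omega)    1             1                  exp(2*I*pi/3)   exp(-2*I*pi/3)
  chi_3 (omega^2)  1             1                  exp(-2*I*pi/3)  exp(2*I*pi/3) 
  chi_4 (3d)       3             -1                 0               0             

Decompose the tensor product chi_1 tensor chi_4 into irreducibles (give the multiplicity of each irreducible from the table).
chi_1 tensor chi_4 = chi_4 (all other irreducibles have multiplicity 0).

Explanation: The character of a tensor product is the pointwise product (chi_1 * chi_4)(C) = chi_1(C) * chi_4(C):
  {e}: (1)*(3), (ab)(cd): (1)*(-1), (abc): (1)*(0), (acb): (1)*(0)
so (chi_1 * chi_4) takes values
  {e} -> 3, (ab)(cd) -> -1, (abc) -> 0, (acb) -> 0.
Now take the inner product of this character with each irreducible chi from the table, <chi_1*chi_4, chi> = (1/12) sum_C |C| (chi_1*chi_4)(C) conj(chi(C)):
  <chi_1*chi_4, chi_1> = (1/12)[1*(3)*conj(1) + 3*(-1)*conj(1) + 4*(0)*conj(1) + 4*(0)*conj(1)]
      = (1/12)[(3) + (-3) + (0) + (0)] = 0/12 = 0
  <chi_1*chi_4, chi_2> = (1/12)[1*(3)*conj(1) + 3*(-1)*conj(1) + 4*(0)*conj(exp(2*I*pi/3)) + 4*(0)*conj(exp(-2*I*pi/3))]
      = (1/12)[(3) + (-3) + (0) + (0)] = 0/12 = 0
  <chi_1*chi_4, chi_3> = (1/12)[1*(3)*conj(1) + 3*(-1)*conj(1) + 4*(0)*conj(exp(-2*I*pi/3)) + 4*(0)*conj(exp(2*I*pi/3))]
      = (1/12)[(3) + (-3) + (0) + (0)] = 0/12 = 0
  <chi_1*chi_4, chi_4> = (1/12)[1*(3)*conj(3) + 3*(-1)*conj(-1) + 4*(0)*conj(0) + 4*(0)*conj(0)]
      = (1/12)[(9) + (3) + (0) + (0)] = 12/12 = 1
(Exp terms are combined using exp(i*s)*conj(exp(i*t)) = exp(i*(s-t)), and sums of them are collapsed using the identity that for every m > 1 the m distinct m-th roots of unity sum to 0, e.g. 1 + exp(2*I*pi/3) + exp(-2*I*pi/3) = 0.)
Hence the multiplicities are chi_4: 1. Dimension check: dim(chi_1)*dim(chi_4) = 1*3 = 3 and sum (mult * dim) = 1*3 = 3.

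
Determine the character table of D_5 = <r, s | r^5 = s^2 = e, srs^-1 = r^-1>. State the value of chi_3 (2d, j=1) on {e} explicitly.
Conjugacy classes: {e} of size 1, {r^1, r^4} of size 2, {r^2, r^3} of size 2, {s, sr, ..., sr^4} of size 5.
Character table:
  irrep \ class              {e} (size 1)  {r^1, r^4} (size 2)  {r^2, r^3} (size 2)  {s, sr, ..., sr^4} (size 5)
  chi_1 (triv)               1             1                    1                    1                          
  chi_2 (sign: r->1, s->-1)  1             1                    1                    -1                         
  chi_3 (2d, j=1)            2             -1/2 + sqrt(5)/2     -sqrt(5)/2 - 1/2     0                          
  chi_4 (2d, j=2)            2             -sqrt(5)/2 - 1/2     -1/2 + sqrt(5)/2     0                          

Spot check: chi_3 (2d, j=1) on {e} = 2.

Why: D_5 has order 2*5 = 10 with 4 conjugacy classes, hence 4 irreducibles. Sum of squared dims 1 + 1 + 4 + 4 = 10 = |G|. Linear characters come from the abelianisation; the 2-dimensional irreps have character r^k -> 2*cos(2*pi*j*k/5), reflections -> 0.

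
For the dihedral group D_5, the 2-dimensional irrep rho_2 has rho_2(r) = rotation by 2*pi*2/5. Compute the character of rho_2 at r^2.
chi_{rho_2}(r^2) = 2*cos(2*pi*2*2/5) = -1/2 + sqrt(5)/2

Reasoning: rho_2(r^2) is rotation by angle 2*pi*2*2/5, whose trace is 2*cos(2*pi*2*2/5) = -1/2 + sqrt(5)/2.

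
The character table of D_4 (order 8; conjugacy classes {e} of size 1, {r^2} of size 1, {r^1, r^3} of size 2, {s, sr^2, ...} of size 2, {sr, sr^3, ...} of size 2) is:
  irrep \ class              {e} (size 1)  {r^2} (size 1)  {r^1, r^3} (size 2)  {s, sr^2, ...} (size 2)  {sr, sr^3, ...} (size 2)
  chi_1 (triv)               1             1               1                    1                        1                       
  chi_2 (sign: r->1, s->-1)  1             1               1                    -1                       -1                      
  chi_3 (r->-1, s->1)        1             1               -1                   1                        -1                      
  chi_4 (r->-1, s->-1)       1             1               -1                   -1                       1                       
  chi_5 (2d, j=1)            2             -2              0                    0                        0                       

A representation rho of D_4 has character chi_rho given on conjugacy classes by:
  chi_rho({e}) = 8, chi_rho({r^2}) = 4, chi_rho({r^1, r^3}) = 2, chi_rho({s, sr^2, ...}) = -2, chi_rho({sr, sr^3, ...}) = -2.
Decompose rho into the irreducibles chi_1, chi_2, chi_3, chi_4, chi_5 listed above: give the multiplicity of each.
Multiplicities: chi_1: 1, chi_2: 3, chi_3: 1, chi_4: 1, chi_5: 1.

Working: Use <chi_rho, chi> = (1/|G|) sum_C |C| * chi_rho(C) * conj(chi(C)) with |G| = 8 for each irreducible chi in the table:
  <chi_rho, chi_1> = (1/8)[1*(8)*conj(1) + 1*(4)*conj(1) + 2*(2)*conj(1) + 2*(-2)*conj(1) + 2*(-2)*conj(1)]
      = (1/8)[(8) + (4) + (4) + (-4) + (-4)] = 8/8 = 1
  <chi_rho, chi_2> = (1/8)[1*(8)*conj(1) + 1*(4)*conj(1) + 2*(2)*conj(1) + 2*(-2)*conj(-1) + 2*(-2)*conj(-1)]
      = (1/8)[(8) + (4) + (4) + (4) + (4)] = 24/8 = 3
  <chi_rho, chi_3> = (1/8)[1*(8)*conj(1) + 1*(4)*conj(1) + 2*(2)*conj(-1) + 2*(-2)*conj(1) + 2*(-2)*conj(-1)]
      = (1/8)[(8) + (4) + (-4) + (-4) + (4)] = 8/8 = 1
  <chi_rho, chi_4> = (1/8)[1*(8)*conj(1) + 1*(4)*conj(1) + 2*(2)*conj(-1) + 2*(-2)*conj(-1) + 2*(-2)*conj(1)]
      = (1/8)[(8) + (4) + (-4) + (4) + (-4)] = 8/8 = 1
  <chi_rho, chi_5> = (1/8)[1*(8)*conj(2) + 1*(4)*conj(-2) + 2*(2)*conj(0) + 2*(-2)*conj(0) + 2*(-2)*conj(0)]
      = (1/8)[(16) + (-8) + (0) + (0) + (0)] = 8/8 = 1
Dimension check: dim(rho) = sum (mult * dim) = 1*1 + 3*1 + 1*1 + 1*1 + 1*2 = 8 = chi_rho(e) = 8.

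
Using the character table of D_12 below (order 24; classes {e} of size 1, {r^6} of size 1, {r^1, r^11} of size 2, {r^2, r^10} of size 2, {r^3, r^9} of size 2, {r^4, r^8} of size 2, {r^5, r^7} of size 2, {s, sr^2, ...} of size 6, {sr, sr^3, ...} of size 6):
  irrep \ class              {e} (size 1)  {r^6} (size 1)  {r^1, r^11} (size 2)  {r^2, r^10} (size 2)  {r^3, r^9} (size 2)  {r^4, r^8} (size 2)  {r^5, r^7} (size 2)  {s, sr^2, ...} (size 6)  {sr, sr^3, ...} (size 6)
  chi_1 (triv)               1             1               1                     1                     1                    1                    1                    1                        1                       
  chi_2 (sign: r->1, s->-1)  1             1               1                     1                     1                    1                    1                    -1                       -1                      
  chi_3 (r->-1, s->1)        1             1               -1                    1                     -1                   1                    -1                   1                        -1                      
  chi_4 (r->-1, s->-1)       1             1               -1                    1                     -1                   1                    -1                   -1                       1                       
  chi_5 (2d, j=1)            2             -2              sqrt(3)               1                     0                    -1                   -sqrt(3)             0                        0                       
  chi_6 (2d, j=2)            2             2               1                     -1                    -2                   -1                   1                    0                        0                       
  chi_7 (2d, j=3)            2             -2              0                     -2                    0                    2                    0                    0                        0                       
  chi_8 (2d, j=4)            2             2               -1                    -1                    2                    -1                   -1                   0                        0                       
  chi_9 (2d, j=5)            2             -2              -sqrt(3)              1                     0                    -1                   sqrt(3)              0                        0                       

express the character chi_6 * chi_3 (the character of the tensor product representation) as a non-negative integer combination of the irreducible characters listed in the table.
chi_6 tensor chi_3 = chi_8 (all other irreducibles have multiplicity 0).

Reasoning: The character of a tensor product is the pointwise product (chi_6 * chi_3)(C) = chi_6(C) * chi_3(C):
  {e}: (2)*(1), {r^6}: (2)*(1), {r^1, r^11}: (1)*(-1), {r^2, r^10}: (-1)*(1), {r^3, r^9}: (-2)*(-1), {r^4, r^8}: (-1)*(1), {r^5, r^7}: (1)*(-1), {s, sr^2, ...}: (0)*(1), {sr, sr^3, ...}: (0)*(-1)
so (chi_6 * chi_3) takes values
  {e} -> 2, {r^6} -> 2, {r^1, r^11} -> -1, {r^2, r^10} -> -1, {r^3, r^9} -> 2, {r^4, r^8} -> -1, {r^5, r^7} -> -1, {s, sr^2, ...} -> 0, {sr, sr^3, ...} -> 0.
Now take the inner product of this character with each irreducible chi from the table, <chi_6*chi_3, chi> = (1/24) sum_C |C| (chi_6*chi_3)(C) conj(chi(C)):
  <chi_6*chi_3, chi_1> = (1/24)[1*(2)*conj(1) + 1*(2)*conj(1) + 2*(-1)*conj(1) + 2*(-1)*conj(1) + 2*(2)*conj(1) + 2*(-1)*conj(1) + 2*(-1)*conj(1) + 6*(0)*conj(1) + 6*(0)*conj(1)]
      = (1/24)[(2) + (2) + (-2) + (-2) + (4) + (-2) + (-2) + (0) + (0)] = 0/24 = 0
  <chi_6*chi_3, chi_2> = (1/24)[1*(2)*conj(1) + 1*(2)*conj(1) + 2*(-1)*conj(1) + 2*(-1)*conj(1) + 2*(2)*conj(1) + 2*(-1)*conj(1) + 2*(-1)*conj(1) + 6*(0)*conj(-1) + 6*(0)*conj(-1)]
      = (1/24)[(2) + (2) + (-2) + (-2) + (4) + (-2) + (-2) + (0) + (0)] = 0/24 = 0
  <chi_6*chi_3, chi_3> = (1/24)[1*(2)*conj(1) + 1*(2)*conj(1) + 2*(-1)*conj(-1) + 2*(-1)*conj(1) + 2*(2)*conj(-1) + 2*(-1)*conj(1) + 2*(-1)*conj(-1) + 6*(0)*conj(1) + 6*(0)*conj(-1)]
      = (1/24)[(2) + (2) + (2) + (-2) + (-4) + (-2) + (2) + (0) + (0)] = 0/24 = 0
  <chi_6*chi_3, chi_4> = (1/24)[1*(2)*conj(1) + 1*(2)*conj(1) + 2*(-1)*conj(-1) + 2*(-1)*conj(1) + 2*(2)*conj(-1) + 2*(-1)*conj(1) + 2*(-1)*conj(-1) + 6*(0)*conj(-1) + 6*(0)*conj(1)]
      = (1/24)[(2) + (2) + (2) + (-2) + (-4) + (-2) + (2) + (0) + (0)] = 0/24 = 0
  <chi_6*chi_3, chi_5> = (1/24)[1*(2)*conj(2) + 1*(2)*conj(-2) + 2*(-1)*conj(sqrt(3)) + 2*(-1)*conj(1) + 2*(2)*conj(0) + 2*(-1)*conj(-1) + 2*(-1)*conj(-sqrt(3)) + 6*(0)*conj(0) + 6*(0)*conj(0)]
      = (1/24)[(4) + (-4) + (-2*sqrt(3)) + (-2) + (0) + (2) + (2*sqrt(3)) + (0) + (0)] = 0/24 = 0
  <chi_6*chi_3, chi_6> = (1/24)[1*(2)*conj(2) + 1*(2)*conj(2) + 2*(-1)*conj(1) + 2*(-1)*conj(-1) + 2*(2)*conj(-2) + 2*(-1)*conj(-1) + 2*(-1)*conj(1) + 6*(0)*conj(0) + 6*(0)*conj(0)]
      = (1/24)[(4) + (4) + (-2) + (2) + (-8) + (2) + (-2) + (0) + (0)] = 0/24 = 0
  <chi_6*chi_3, chi_7> = (1/24)[1*(2)*conj(2) + 1*(2)*conj(-2) + 2*(-1)*conj(0) + 2*(-1)*conj(-2) + 2*(2)*conj(0) + 2*(-1)*conj(2) + 2*(-1)*conj(0) + 6*(0)*conj(0) + 6*(0)*conj(0)]
      = (1/24)[(4) + (-4) + (0) + (4) + (0) + (-4) + (0) + (0) + (0)] = 0/24 = 0
  <chi_6*chi_3, chi_8> = (1/24)[1*(2)*conj(2) + 1*(2)*conj(2) + 2*(-1)*conj(-1) + 2*(-1)*conj(-1) + 2*(2)*conj(2) + 2*(-1)*conj(-1) + 2*(-1)*conj(-1) + 6*(0)*conj(0) + 6*(0)*conj(0)]
      = (1/24)[(4) + (4) + (2) + (2) + (8) + (2) + (2) + (0) + (0)] = 24/24 = 1
  <chi_6*chi_3, chi_9> = (1/24)[1*(2)*conj(2) + 1*(2)*conj(-2) + 2*(-1)*conj(-sqrt(3)) + 2*(-1)*conj(1) + 2*(2)*conj(0) + 2*(-1)*conj(-1) + 2*(-1)*conj(sqrt(3)) + 6*(0)*conj(0) + 6*(0)*conj(0)]
      = (1/24)[(4) + (-4) + (2*sqrt(3)) + (-2) + (0) + (2) + (-2*sqrt(3)) + (0) + (0)] = 0/24 = 0
Hence the multiplicities are chi_8: 1. Dimension check: dim(chi_6)*dim(chi_3) = 2*1 = 2 and sum (mult * dim) = 1*2 = 2.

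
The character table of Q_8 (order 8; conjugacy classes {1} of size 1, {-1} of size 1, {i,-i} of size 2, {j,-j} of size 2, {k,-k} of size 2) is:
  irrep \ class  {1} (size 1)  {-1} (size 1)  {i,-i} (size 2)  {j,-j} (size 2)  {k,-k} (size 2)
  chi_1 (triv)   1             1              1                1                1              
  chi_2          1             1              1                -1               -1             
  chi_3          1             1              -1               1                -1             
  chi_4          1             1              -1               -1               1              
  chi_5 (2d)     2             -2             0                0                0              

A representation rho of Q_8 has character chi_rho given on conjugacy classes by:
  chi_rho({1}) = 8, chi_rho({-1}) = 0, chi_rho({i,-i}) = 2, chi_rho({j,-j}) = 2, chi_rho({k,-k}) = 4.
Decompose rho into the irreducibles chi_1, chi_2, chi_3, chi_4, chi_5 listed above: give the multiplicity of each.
Multiplicities: chi_1: 3, chi_2: 0, chi_3: 0, chi_4: 1, chi_5: 2.

Argument: Use <chi_rho, chi> = (1/|G|) sum_C |C| * chi_rho(C) * conj(chi(C)) with |G| = 8 for each irreducible chi in the table:
  <chi_rho, chi_1> = (1/8)[1*(8)*conj(1) + 1*(0)*conj(1) + 2*(2)*conj(1) + 2*(2)*conj(1) + 2*(4)*conj(1)]
      = (1/8)[(8) + (0) + (4) + (4) + (8)] = 24/8 = 3
  <chi_rho, chi_2> = (1/8)[1*(8)*conj(1) + 1*(0)*conj(1) + 2*(2)*conj(1) + 2*(2)*conj(-1) + 2*(4)*conj(-1)]
      = (1/8)[(8) + (0) + (4) + (-4) + (-8)] = 0/8 = 0
  <chi_rho, chi_3> = (1/8)[1*(8)*conj(1) + 1*(0)*conj(1) + 2*(2)*conj(-1) + 2*(2)*conj(1) + 2*(4)*conj(-1)]
      = (1/8)[(8) + (0) + (-4) + (4) + (-8)] = 0/8 = 0
  <chi_rho, chi_4> = (1/8)[1*(8)*conj(1) + 1*(0)*conj(1) + 2*(2)*conj(-1) + 2*(2)*conj(-1) + 2*(4)*conj(1)]
      = (1/8)[(8) + (0) + (-4) + (-4) + (8)] = 8/8 = 1
  <chi_rho, chi_5> = (1/8)[1*(8)*conj(2) + 1*(0)*conj(-2) + 2*(2)*conj(0) + 2*(2)*conj(0) + 2*(4)*conj(0)]
      = (1/8)[(16) + (0) + (0) + (0) + (0)] = 16/8 = 2
Dimension check: dim(rho) = sum (mult * dim) = 3*1 + 0*1 + 0*1 + 1*1 + 2*2 = 8 = chi_rho(e) = 8.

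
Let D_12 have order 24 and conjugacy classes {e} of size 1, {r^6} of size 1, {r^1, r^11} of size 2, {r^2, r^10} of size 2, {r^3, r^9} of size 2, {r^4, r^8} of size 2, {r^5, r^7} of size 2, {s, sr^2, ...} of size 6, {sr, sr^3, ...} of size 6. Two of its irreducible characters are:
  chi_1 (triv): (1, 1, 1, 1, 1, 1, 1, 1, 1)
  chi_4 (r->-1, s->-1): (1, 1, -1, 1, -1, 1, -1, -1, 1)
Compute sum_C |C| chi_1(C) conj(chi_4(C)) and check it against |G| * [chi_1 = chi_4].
Sum = 0; so <chi_1, chi_4> = 0 (distinct irreducibles are orthogonal).

Details: Compute term by term over conjugacy classes (|C| * chi_1(C) * conj(chi_4(C))):
  1*(1)*conj(1) + 1*(1)*conj(1) + 2*(1)*conj(-1) + 2*(1)*conj(1) + 2*(1)*conj(-1) + 2*(1)*conj(1) + 2*(1)*conj(-1) + 6*(1)*conj(-1) + 6*(1)*conj(1)
  = (1) + (1) + (-2) + (2) + (-2) + (2) + (-2) + (-6) + (6)
  = 0.
Dividing by |G| = 24 gives 0/24 = 0, matching the row-orthogonality relation <chi_1, chi_4> = [chi_1 = chi_4].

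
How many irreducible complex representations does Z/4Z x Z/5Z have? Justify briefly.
20

Details: The number of irreducible complex representations of a finite group equals its number of conjugacy classes. Z/4Z x Z/5Z is abelian of order 20, so every element is its own conjugacy class: 20 classes, so Z/4Z x Z/5Z (order 20) has exactly 20 irreducible complex representations.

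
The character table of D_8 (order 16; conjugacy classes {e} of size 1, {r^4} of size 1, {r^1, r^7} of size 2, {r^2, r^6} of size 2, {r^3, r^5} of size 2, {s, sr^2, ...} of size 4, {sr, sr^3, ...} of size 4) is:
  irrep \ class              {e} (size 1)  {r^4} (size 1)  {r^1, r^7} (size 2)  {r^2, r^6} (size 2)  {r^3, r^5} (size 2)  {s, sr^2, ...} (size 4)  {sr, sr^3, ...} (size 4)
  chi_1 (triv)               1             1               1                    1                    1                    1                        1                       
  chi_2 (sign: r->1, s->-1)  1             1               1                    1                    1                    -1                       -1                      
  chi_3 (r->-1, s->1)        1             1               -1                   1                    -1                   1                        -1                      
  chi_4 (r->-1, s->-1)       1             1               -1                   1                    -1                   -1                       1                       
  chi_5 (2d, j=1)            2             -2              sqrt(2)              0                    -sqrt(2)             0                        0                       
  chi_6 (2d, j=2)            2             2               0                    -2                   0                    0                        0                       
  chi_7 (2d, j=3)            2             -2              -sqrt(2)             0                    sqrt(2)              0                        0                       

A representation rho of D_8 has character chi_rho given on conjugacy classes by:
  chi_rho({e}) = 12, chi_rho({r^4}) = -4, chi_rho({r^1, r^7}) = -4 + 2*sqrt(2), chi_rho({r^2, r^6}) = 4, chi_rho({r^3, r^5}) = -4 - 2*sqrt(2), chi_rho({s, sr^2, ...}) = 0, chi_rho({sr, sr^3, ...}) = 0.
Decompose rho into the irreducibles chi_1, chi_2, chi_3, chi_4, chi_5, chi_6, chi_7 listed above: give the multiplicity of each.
Multiplicities: chi_1: 0, chi_2: 0, chi_3: 2, chi_4: 2, chi_5: 3, chi_6: 0, chi_7: 1.

Solution. Use <chi_rho, chi> = (1/|G|) sum_C |C| * chi_rho(C) * conj(chi(C)) with |G| = 16 for each irreducible chi in the table:
  <chi_rho, chi_1> = (1/16)[1*(12)*conj(1) + 1*(-4)*conj(1) + 2*(-4 + 2*sqrt(2))*conj(1) + 2*(4)*conj(1) + 2*(-4 - 2*sqrt(2))*conj(1) + 4*(0)*conj(1) + 4*(0)*conj(1)]
      = (1/16)[(12) + (-4) + (-8 + 4*sqrt(2)) + (8) + (-8 - 4*sqrt(2)) + (0) + (0)] = 0/16 = 0
  <chi_rho, chi_2> = (1/16)[1*(12)*conj(1) + 1*(-4)*conj(1) + 2*(-4 + 2*sqrt(2))*conj(1) + 2*(4)*conj(1) + 2*(-4 - 2*sqrt(2))*conj(1) + 4*(0)*conj(-1) + 4*(0)*conj(-1)]
      = (1/16)[(12) + (-4) + (-8 + 4*sqrt(2)) + (8) + (-8 - 4*sqrt(2)) + (0) + (0)] = 0/16 = 0
  <chi_rho, chi_3> = (1/16)[1*(12)*conj(1) + 1*(-4)*conj(1) + 2*(-4 + 2*sqrt(2))*conj(-1) + 2*(4)*conj(1) + 2*(-4 - 2*sqrt(2))*conj(-1) + 4*(0)*conj(1) + 4*(0)*conj(-1)]
      = (1/16)[(12) + (-4) + (8 - 4*sqrt(2)) + (8) + (4*sqrt(2) + 8) + (0) + (0)] = 32/16 = 2
  <chi_rho, chi_4> = (1/16)[1*(12)*conj(1) + 1*(-4)*conj(1) + 2*(-4 + 2*sqrt(2))*conj(-1) + 2*(4)*conj(1) + 2*(-4 - 2*sqrt(2))*conj(-1) + 4*(0)*conj(-1) + 4*(0)*conj(1)]
      = (1/16)[(12) + (-4) + (8 - 4*sqrt(2)) + (8) + (4*sqrt(2) + 8) + (0) + (0)] = 32/16 = 2
  <chi_rho, chi_5> = (1/16)[1*(12)*conj(2) + 1*(-4)*conj(-2) + 2*(-4 + 2*sqrt(2))*conj(sqrt(2)) + 2*(4)*conj(0) + 2*(-4 - 2*sqrt(2))*conj(-sqrt(2)) + 4*(0)*conj(0) + 4*(0)*conj(0)]
      = (1/16)[(24) + (8) + (8 - 8*sqrt(2)) + (0) + (8 + 8*sqrt(2)) + (0) + (0)] = 48/16 = 3
  <chi_rho, chi_6> = (1/16)[1*(12)*conj(2) + 1*(-4)*conj(2) + 2*(-4 + 2*sqrt(2))*conj(0) + 2*(4)*conj(-2) + 2*(-4 - 2*sqrt(2))*conj(0) + 4*(0)*conj(0) + 4*(0)*conj(0)]
      = (1/16)[(24) + (-8) + (0) + (-16) + (0) + (0) + (0)] = 0/16 = 0
  <chi_rho, chi_7> = (1/16)[1*(12)*conj(2) + 1*(-4)*conj(-2) + 2*(-4 + 2*sqrt(2))*conj(-sqrt(2)) + 2*(4)*conj(0) + 2*(-4 - 2*sqrt(2))*conj(sqrt(2)) + 4*(0)*conj(0) + 4*(0)*conj(0)]
      = (1/16)[(24) + (8) + (-8 + 8*sqrt(2)) + (0) + (-8*sqrt(2) - 8) + (0) + (0)] = 16/16 = 1
Dimension check: dim(rho) = sum (mult * dim) = 0*1 + 0*1 + 2*1 + 2*1 + 3*2 + 0*2 + 1*2 = 12 = chi_rho(e) = 12.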